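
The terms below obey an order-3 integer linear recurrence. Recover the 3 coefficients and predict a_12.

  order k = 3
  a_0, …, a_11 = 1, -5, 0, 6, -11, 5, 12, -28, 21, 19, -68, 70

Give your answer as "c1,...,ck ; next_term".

  a_3 = -1·0 + -1·-5 + 1·1 = 6
  a_4 = -1·6 + -1·0 + 1·-5 = -11
  a_5 = -1·-11 + -1·6 + 1·0 = 5
  a_6 = -1·5 + -1·-11 + 1·6 = 12
  a_7 = -1·12 + -1·5 + 1·-11 = -28
  a_8 = -1·-28 + -1·12 + 1·5 = 21
  a_9 = -1·21 + -1·-28 + 1·12 = 19
  a_10 = -1·19 + -1·21 + 1·-28 = -68
  a_11 = -1·-68 + -1·19 + 1·21 = 70
  a_12 = -1·70 + -1·-68 + 1·19 = 17

-1,-1,1 ; 17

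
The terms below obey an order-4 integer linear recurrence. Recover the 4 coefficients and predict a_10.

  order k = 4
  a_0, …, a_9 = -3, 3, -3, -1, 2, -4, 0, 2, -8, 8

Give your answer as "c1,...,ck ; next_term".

  a_4 = -2·-1 + 0·-3 + 2·3 + 2·-3 = 2
  a_5 = -2·2 + 0·-1 + 2·-3 + 2·3 = -4
  a_6 = -2·-4 + 0·2 + 2·-1 + 2·-3 = 0
  a_7 = -2·0 + 0·-4 + 2·2 + 2·-1 = 2
  a_8 = -2·2 + 0·0 + 2·-4 + 2·2 = -8
  a_9 = -2·-8 + 0·2 + 2·0 + 2·-4 = 8
  a_10 = -2·8 + 0·-8 + 2·2 + 2·0 = -12

-2,0,2,2 ; -12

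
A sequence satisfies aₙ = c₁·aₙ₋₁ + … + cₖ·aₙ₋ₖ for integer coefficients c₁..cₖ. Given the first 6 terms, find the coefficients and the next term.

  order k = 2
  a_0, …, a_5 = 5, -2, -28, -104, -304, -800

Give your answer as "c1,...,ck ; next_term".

  a_2 = 4·-2 + -4·5 = -28
  a_3 = 4·-28 + -4·-2 = -104
  a_4 = 4·-104 + -4·-28 = -304
  a_5 = 4·-304 + -4·-104 = -800
  a_6 = 4·-800 + -4·-304 = -1984

4,-4 ; -1984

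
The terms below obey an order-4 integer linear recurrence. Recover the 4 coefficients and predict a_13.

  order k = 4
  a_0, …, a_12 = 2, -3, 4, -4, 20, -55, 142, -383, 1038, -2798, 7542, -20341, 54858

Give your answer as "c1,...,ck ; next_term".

  a_4 = -2·-4 + 1·4 + -2·-3 + 1·2 = 20
  a_5 = -2·20 + 1·-4 + -2·4 + 1·-3 = -55
  a_6 = -2·-55 + 1·20 + -2·-4 + 1·4 = 142
  a_7 = -2·142 + 1·-55 + -2·20 + 1·-4 = -383
  a_8 = -2·-383 + 1·142 + -2·-55 + 1·20 = 1038
  a_9 = -2·1038 + 1·-383 + -2·142 + 1·-55 = -2798
  a_10 = -2·-2798 + 1·1038 + -2·-383 + 1·142 = 7542
  a_11 = -2·7542 + 1·-2798 + -2·1038 + 1·-383 = -20341
  a_12 = -2·-20341 + 1·7542 + -2·-2798 + 1·1038 = 54858
  a_13 = -2·54858 + 1·-20341 + -2·7542 + 1·-2798 = -147939

-2,1,-2,1 ; -147939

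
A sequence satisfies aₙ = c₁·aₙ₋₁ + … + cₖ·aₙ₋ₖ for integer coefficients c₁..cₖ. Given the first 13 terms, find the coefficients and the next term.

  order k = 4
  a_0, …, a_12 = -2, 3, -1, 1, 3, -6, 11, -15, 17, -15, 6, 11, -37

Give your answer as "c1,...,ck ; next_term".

-1,1,1,-1 ; 69

  a_4 = -1·1 + 1·-1 + 1·3 + -1·-2 = 3
  a_5 = -1·3 + 1·1 + 1·-1 + -1·3 = -6
  a_6 = -1·-6 + 1·3 + 1·1 + -1·-1 = 11
  a_7 = -1·11 + 1·-6 + 1·3 + -1·1 = -15
  a_8 = -1·-15 + 1·11 + 1·-6 + -1·3 = 17
  a_9 = -1·17 + 1·-15 + 1·11 + -1·-6 = -15
  a_10 = -1·-15 + 1·17 + 1·-15 + -1·11 = 6
  a_11 = -1·6 + 1·-15 + 1·17 + -1·-15 = 11
  a_12 = -1·11 + 1·6 + 1·-15 + -1·17 = -37
  a_13 = -1·-37 + 1·11 + 1·6 + -1·-15 = 69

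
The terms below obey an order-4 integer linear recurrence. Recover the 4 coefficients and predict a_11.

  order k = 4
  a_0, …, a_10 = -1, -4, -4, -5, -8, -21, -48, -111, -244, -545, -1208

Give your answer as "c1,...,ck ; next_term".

2,1,-2,2 ; -2695

  a_4 = 2·-5 + 1·-4 + -2·-4 + 2·-1 = -8
  a_5 = 2·-8 + 1·-5 + -2·-4 + 2·-4 = -21
  a_6 = 2·-21 + 1·-8 + -2·-5 + 2·-4 = -48
  a_7 = 2·-48 + 1·-21 + -2·-8 + 2·-5 = -111
  a_8 = 2·-111 + 1·-48 + -2·-21 + 2·-8 = -244
  a_9 = 2·-244 + 1·-111 + -2·-48 + 2·-21 = -545
  a_10 = 2·-545 + 1·-244 + -2·-111 + 2·-48 = -1208
  a_11 = 2·-1208 + 1·-545 + -2·-244 + 2·-111 = -2695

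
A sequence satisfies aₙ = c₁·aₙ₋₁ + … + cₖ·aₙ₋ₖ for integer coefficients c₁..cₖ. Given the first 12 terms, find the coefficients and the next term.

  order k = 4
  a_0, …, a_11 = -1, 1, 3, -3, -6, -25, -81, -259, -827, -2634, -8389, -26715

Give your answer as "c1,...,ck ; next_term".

  a_4 = 3·-3 + 1·3 + -1·1 + -1·-1 = -6
  a_5 = 3·-6 + 1·-3 + -1·3 + -1·1 = -25
  a_6 = 3·-25 + 1·-6 + -1·-3 + -1·3 = -81
  a_7 = 3·-81 + 1·-25 + -1·-6 + -1·-3 = -259
  a_8 = 3·-259 + 1·-81 + -1·-25 + -1·-6 = -827
  a_9 = 3·-827 + 1·-259 + -1·-81 + -1·-25 = -2634
  a_10 = 3·-2634 + 1·-827 + -1·-259 + -1·-81 = -8389
  a_11 = 3·-8389 + 1·-2634 + -1·-827 + -1·-259 = -26715
  a_12 = 3·-26715 + 1·-8389 + -1·-2634 + -1·-827 = -85073

3,1,-1,-1 ; -85073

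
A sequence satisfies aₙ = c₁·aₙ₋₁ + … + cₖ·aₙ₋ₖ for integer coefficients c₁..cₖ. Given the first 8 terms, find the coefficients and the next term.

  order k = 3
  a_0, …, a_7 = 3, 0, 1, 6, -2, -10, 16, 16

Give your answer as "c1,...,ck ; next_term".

0,-2,2 ; -52

  a_3 = 0·1 + -2·0 + 2·3 = 6
  a_4 = 0·6 + -2·1 + 2·0 = -2
  a_5 = 0·-2 + -2·6 + 2·1 = -10
  a_6 = 0·-10 + -2·-2 + 2·6 = 16
  a_7 = 0·16 + -2·-10 + 2·-2 = 16
  a_8 = 0·16 + -2·16 + 2·-10 = -52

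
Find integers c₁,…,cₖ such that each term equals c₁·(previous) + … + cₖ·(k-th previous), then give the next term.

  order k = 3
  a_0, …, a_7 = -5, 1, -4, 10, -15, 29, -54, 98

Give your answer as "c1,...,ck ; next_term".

  a_3 = -1·-4 + 1·1 + -1·-5 = 10
  a_4 = -1·10 + 1·-4 + -1·1 = -15
  a_5 = -1·-15 + 1·10 + -1·-4 = 29
  a_6 = -1·29 + 1·-15 + -1·10 = -54
  a_7 = -1·-54 + 1·29 + -1·-15 = 98
  a_8 = -1·98 + 1·-54 + -1·29 = -181

-1,1,-1 ; -181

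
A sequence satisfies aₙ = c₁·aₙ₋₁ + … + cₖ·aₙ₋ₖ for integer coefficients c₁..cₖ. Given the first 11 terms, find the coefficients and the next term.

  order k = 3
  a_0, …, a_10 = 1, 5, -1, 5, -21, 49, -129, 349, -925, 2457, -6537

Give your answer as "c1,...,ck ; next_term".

  a_3 = -2·-1 + 1·5 + -2·1 = 5
  a_4 = -2·5 + 1·-1 + -2·5 = -21
  a_5 = -2·-21 + 1·5 + -2·-1 = 49
  a_6 = -2·49 + 1·-21 + -2·5 = -129
  a_7 = -2·-129 + 1·49 + -2·-21 = 349
  a_8 = -2·349 + 1·-129 + -2·49 = -925
  a_9 = -2·-925 + 1·349 + -2·-129 = 2457
  a_10 = -2·2457 + 1·-925 + -2·349 = -6537
  a_11 = -2·-6537 + 1·2457 + -2·-925 = 17381

-2,1,-2 ; 17381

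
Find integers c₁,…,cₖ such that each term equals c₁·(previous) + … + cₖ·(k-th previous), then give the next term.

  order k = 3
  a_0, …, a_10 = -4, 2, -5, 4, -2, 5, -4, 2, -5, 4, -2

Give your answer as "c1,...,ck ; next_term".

  a_3 = 0·-5 + 0·2 + -1·-4 = 4
  a_4 = 0·4 + 0·-5 + -1·2 = -2
  a_5 = 0·-2 + 0·4 + -1·-5 = 5
  a_6 = 0·5 + 0·-2 + -1·4 = -4
  a_7 = 0·-4 + 0·5 + -1·-2 = 2
  a_8 = 0·2 + 0·-4 + -1·5 = -5
  a_9 = 0·-5 + 0·2 + -1·-4 = 4
  a_10 = 0·4 + 0·-5 + -1·2 = -2
  a_11 = 0·-2 + 0·4 + -1·-5 = 5

0,0,-1 ; 5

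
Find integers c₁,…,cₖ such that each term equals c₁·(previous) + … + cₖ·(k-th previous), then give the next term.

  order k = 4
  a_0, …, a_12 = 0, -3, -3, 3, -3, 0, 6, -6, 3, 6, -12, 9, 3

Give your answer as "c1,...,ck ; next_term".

  a_4 = 0·3 + 0·-3 + 1·-3 + -1·0 = -3
  a_5 = 0·-3 + 0·3 + 1·-3 + -1·-3 = 0
  a_6 = 0·0 + 0·-3 + 1·3 + -1·-3 = 6
  a_7 = 0·6 + 0·0 + 1·-3 + -1·3 = -6
  a_8 = 0·-6 + 0·6 + 1·0 + -1·-3 = 3
  a_9 = 0·3 + 0·-6 + 1·6 + -1·0 = 6
  a_10 = 0·6 + 0·3 + 1·-6 + -1·6 = -12
  a_11 = 0·-12 + 0·6 + 1·3 + -1·-6 = 9
  a_12 = 0·9 + 0·-12 + 1·6 + -1·3 = 3
  a_13 = 0·3 + 0·9 + 1·-12 + -1·6 = -18

0,0,1,-1 ; -18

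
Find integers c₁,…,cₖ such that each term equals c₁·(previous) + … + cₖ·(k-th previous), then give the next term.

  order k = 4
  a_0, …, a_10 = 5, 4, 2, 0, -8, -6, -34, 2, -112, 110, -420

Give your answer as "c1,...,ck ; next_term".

  a_4 = -1·0 + 4·2 + 1·4 + -4·5 = -8
  a_5 = -1·-8 + 4·0 + 1·2 + -4·4 = -6
  a_6 = -1·-6 + 4·-8 + 1·0 + -4·2 = -34
  a_7 = -1·-34 + 4·-6 + 1·-8 + -4·0 = 2
  a_8 = -1·2 + 4·-34 + 1·-6 + -4·-8 = -112
  a_9 = -1·-112 + 4·2 + 1·-34 + -4·-6 = 110
  a_10 = -1·110 + 4·-112 + 1·2 + -4·-34 = -420
  a_11 = -1·-420 + 4·110 + 1·-112 + -4·2 = 740

-1,4,1,-4 ; 740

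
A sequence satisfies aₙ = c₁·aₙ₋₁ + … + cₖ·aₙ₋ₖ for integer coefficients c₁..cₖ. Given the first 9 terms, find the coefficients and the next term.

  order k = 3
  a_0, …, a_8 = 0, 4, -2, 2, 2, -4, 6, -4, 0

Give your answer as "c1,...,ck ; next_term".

-1,0,1 ; 6

  a_3 = -1·-2 + 0·4 + 1·0 = 2
  a_4 = -1·2 + 0·-2 + 1·4 = 2
  a_5 = -1·2 + 0·2 + 1·-2 = -4
  a_6 = -1·-4 + 0·2 + 1·2 = 6
  a_7 = -1·6 + 0·-4 + 1·2 = -4
  a_8 = -1·-4 + 0·6 + 1·-4 = 0
  a_9 = -1·0 + 0·-4 + 1·6 = 6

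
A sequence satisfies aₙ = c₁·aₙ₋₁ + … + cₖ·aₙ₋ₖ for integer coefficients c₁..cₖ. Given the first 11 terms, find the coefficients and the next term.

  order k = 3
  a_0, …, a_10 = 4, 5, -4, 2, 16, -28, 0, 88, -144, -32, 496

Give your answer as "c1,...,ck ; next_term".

  a_3 = -1·-4 + -2·5 + 2·4 = 2
  a_4 = -1·2 + -2·-4 + 2·5 = 16
  a_5 = -1·16 + -2·2 + 2·-4 = -28
  a_6 = -1·-28 + -2·16 + 2·2 = 0
  a_7 = -1·0 + -2·-28 + 2·16 = 88
  a_8 = -1·88 + -2·0 + 2·-28 = -144
  a_9 = -1·-144 + -2·88 + 2·0 = -32
  a_10 = -1·-32 + -2·-144 + 2·88 = 496
  a_11 = -1·496 + -2·-32 + 2·-144 = -720

-1,-2,2 ; -720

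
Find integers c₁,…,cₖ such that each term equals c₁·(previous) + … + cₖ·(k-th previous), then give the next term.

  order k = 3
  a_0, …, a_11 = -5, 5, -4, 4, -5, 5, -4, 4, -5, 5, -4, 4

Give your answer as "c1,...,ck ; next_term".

  a_3 = -1·-4 + -1·5 + -1·-5 = 4
  a_4 = -1·4 + -1·-4 + -1·5 = -5
  a_5 = -1·-5 + -1·4 + -1·-4 = 5
  a_6 = -1·5 + -1·-5 + -1·4 = -4
  a_7 = -1·-4 + -1·5 + -1·-5 = 4
  a_8 = -1·4 + -1·-4 + -1·5 = -5
  a_9 = -1·-5 + -1·4 + -1·-4 = 5
  a_10 = -1·5 + -1·-5 + -1·4 = -4
  a_11 = -1·-4 + -1·5 + -1·-5 = 4
  a_12 = -1·4 + -1·-4 + -1·5 = -5

-1,-1,-1 ; -5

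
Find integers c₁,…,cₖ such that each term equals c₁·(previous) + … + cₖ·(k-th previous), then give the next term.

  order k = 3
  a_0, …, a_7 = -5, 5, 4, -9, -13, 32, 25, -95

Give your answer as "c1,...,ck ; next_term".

  a_3 = -1·4 + -3·5 + -2·-5 = -9
  a_4 = -1·-9 + -3·4 + -2·5 = -13
  a_5 = -1·-13 + -3·-9 + -2·4 = 32
  a_6 = -1·32 + -3·-13 + -2·-9 = 25
  a_7 = -1·25 + -3·32 + -2·-13 = -95
  a_8 = -1·-95 + -3·25 + -2·32 = -44

-1,-3,-2 ; -44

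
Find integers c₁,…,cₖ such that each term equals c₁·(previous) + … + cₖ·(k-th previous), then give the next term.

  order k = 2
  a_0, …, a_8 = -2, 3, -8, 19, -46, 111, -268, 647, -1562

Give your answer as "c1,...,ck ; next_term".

  a_2 = -2·3 + 1·-2 = -8
  a_3 = -2·-8 + 1·3 = 19
  a_4 = -2·19 + 1·-8 = -46
  a_5 = -2·-46 + 1·19 = 111
  a_6 = -2·111 + 1·-46 = -268
  a_7 = -2·-268 + 1·111 = 647
  a_8 = -2·647 + 1·-268 = -1562
  a_9 = -2·-1562 + 1·647 = 3771

-2,1 ; 3771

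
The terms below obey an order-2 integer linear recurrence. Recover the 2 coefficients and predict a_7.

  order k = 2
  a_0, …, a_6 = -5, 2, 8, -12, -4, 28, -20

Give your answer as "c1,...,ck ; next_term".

-1,-2 ; -36

  a_2 = -1·2 + -2·-5 = 8
  a_3 = -1·8 + -2·2 = -12
  a_4 = -1·-12 + -2·8 = -4
  a_5 = -1·-4 + -2·-12 = 28
  a_6 = -1·28 + -2·-4 = -20
  a_7 = -1·-20 + -2·28 = -36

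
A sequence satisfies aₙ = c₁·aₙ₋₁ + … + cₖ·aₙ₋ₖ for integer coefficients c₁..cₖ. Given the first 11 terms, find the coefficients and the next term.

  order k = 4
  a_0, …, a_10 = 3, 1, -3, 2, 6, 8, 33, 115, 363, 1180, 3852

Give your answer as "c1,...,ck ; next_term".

3,0,3,-1 ; 12530

  a_4 = 3·2 + 0·-3 + 3·1 + -1·3 = 6
  a_5 = 3·6 + 0·2 + 3·-3 + -1·1 = 8
  a_6 = 3·8 + 0·6 + 3·2 + -1·-3 = 33
  a_7 = 3·33 + 0·8 + 3·6 + -1·2 = 115
  a_8 = 3·115 + 0·33 + 3·8 + -1·6 = 363
  a_9 = 3·363 + 0·115 + 3·33 + -1·8 = 1180
  a_10 = 3·1180 + 0·363 + 3·115 + -1·33 = 3852
  a_11 = 3·3852 + 0·1180 + 3·363 + -1·115 = 12530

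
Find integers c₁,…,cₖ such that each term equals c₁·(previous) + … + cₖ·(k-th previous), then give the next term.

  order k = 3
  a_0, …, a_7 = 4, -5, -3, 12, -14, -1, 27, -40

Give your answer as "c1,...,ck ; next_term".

-1,-1,1 ; 12

  a_3 = -1·-3 + -1·-5 + 1·4 = 12
  a_4 = -1·12 + -1·-3 + 1·-5 = -14
  a_5 = -1·-14 + -1·12 + 1·-3 = -1
  a_6 = -1·-1 + -1·-14 + 1·12 = 27
  a_7 = -1·27 + -1·-1 + 1·-14 = -40
  a_8 = -1·-40 + -1·27 + 1·-1 = 12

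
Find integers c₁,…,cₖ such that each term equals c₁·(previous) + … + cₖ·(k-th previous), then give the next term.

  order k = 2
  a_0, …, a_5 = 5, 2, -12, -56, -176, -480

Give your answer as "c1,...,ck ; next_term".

  a_2 = 4·2 + -4·5 = -12
  a_3 = 4·-12 + -4·2 = -56
  a_4 = 4·-56 + -4·-12 = -176
  a_5 = 4·-176 + -4·-56 = -480
  a_6 = 4·-480 + -4·-176 = -1216

4,-4 ; -1216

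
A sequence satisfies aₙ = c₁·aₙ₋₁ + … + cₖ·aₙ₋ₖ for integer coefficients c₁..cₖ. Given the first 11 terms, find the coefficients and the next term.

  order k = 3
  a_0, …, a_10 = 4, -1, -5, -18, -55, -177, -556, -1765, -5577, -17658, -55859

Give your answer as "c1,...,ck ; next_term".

  a_3 = 2·-5 + 4·-1 + -1·4 = -18
  a_4 = 2·-18 + 4·-5 + -1·-1 = -55
  a_5 = 2·-55 + 4·-18 + -1·-5 = -177
  a_6 = 2·-177 + 4·-55 + -1·-18 = -556
  a_7 = 2·-556 + 4·-177 + -1·-55 = -1765
  a_8 = 2·-1765 + 4·-556 + -1·-177 = -5577
  a_9 = 2·-5577 + 4·-1765 + -1·-556 = -17658
  a_10 = 2·-17658 + 4·-5577 + -1·-1765 = -55859
  a_11 = 2·-55859 + 4·-17658 + -1·-5577 = -176773

2,4,-1 ; -176773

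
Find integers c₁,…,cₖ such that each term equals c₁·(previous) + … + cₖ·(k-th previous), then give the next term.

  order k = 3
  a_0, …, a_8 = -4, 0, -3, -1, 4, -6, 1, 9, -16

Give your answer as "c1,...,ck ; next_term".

  a_3 = -1·-3 + -1·0 + 1·-4 = -1
  a_4 = -1·-1 + -1·-3 + 1·0 = 4
  a_5 = -1·4 + -1·-1 + 1·-3 = -6
  a_6 = -1·-6 + -1·4 + 1·-1 = 1
  a_7 = -1·1 + -1·-6 + 1·4 = 9
  a_8 = -1·9 + -1·1 + 1·-6 = -16
  a_9 = -1·-16 + -1·9 + 1·1 = 8

-1,-1,1 ; 8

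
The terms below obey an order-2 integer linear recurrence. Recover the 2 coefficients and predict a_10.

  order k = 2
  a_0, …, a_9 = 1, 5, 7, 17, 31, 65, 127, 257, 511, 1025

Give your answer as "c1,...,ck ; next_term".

1,2 ; 2047

  a_2 = 1·5 + 2·1 = 7
  a_3 = 1·7 + 2·5 = 17
  a_4 = 1·17 + 2·7 = 31
  a_5 = 1·31 + 2·17 = 65
  a_6 = 1·65 + 2·31 = 127
  a_7 = 1·127 + 2·65 = 257
  a_8 = 1·257 + 2·127 = 511
  a_9 = 1·511 + 2·257 = 1025
  a_10 = 1·1025 + 2·511 = 2047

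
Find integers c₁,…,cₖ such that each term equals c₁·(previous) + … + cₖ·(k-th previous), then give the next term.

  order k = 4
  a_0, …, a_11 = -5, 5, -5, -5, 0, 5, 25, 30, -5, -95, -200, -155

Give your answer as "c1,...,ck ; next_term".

  a_4 = 1·-5 + -1·-5 + -2·5 + -2·-5 = 0
  a_5 = 1·0 + -1·-5 + -2·-5 + -2·5 = 5
  a_6 = 1·5 + -1·0 + -2·-5 + -2·-5 = 25
  a_7 = 1·25 + -1·5 + -2·0 + -2·-5 = 30
  a_8 = 1·30 + -1·25 + -2·5 + -2·0 = -5
  a_9 = 1·-5 + -1·30 + -2·25 + -2·5 = -95
  a_10 = 1·-95 + -1·-5 + -2·30 + -2·25 = -200
  a_11 = 1·-200 + -1·-95 + -2·-5 + -2·30 = -155
  a_12 = 1·-155 + -1·-200 + -2·-95 + -2·-5 = 245

1,-1,-2,-2 ; 245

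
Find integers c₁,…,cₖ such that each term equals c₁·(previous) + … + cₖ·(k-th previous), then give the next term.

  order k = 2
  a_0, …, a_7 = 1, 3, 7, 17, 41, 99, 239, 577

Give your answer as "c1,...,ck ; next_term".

  a_2 = 2·3 + 1·1 = 7
  a_3 = 2·7 + 1·3 = 17
  a_4 = 2·17 + 1·7 = 41
  a_5 = 2·41 + 1·17 = 99
  a_6 = 2·99 + 1·41 = 239
  a_7 = 2·239 + 1·99 = 577
  a_8 = 2·577 + 1·239 = 1393

2,1 ; 1393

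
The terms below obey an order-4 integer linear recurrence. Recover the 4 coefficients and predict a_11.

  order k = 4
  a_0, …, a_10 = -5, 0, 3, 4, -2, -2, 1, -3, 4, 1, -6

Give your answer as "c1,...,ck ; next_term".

-1,-1,0,-1 ; 8

  a_4 = -1·4 + -1·3 + 0·0 + -1·-5 = -2
  a_5 = -1·-2 + -1·4 + 0·3 + -1·0 = -2
  a_6 = -1·-2 + -1·-2 + 0·4 + -1·3 = 1
  a_7 = -1·1 + -1·-2 + 0·-2 + -1·4 = -3
  a_8 = -1·-3 + -1·1 + 0·-2 + -1·-2 = 4
  a_9 = -1·4 + -1·-3 + 0·1 + -1·-2 = 1
  a_10 = -1·1 + -1·4 + 0·-3 + -1·1 = -6
  a_11 = -1·-6 + -1·1 + 0·4 + -1·-3 = 8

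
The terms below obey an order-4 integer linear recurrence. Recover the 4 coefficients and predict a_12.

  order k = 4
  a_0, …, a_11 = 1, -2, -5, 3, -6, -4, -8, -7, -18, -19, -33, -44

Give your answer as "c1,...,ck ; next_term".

0,1,1,1 ; -70

  a_4 = 0·3 + 1·-5 + 1·-2 + 1·1 = -6
  a_5 = 0·-6 + 1·3 + 1·-5 + 1·-2 = -4
  a_6 = 0·-4 + 1·-6 + 1·3 + 1·-5 = -8
  a_7 = 0·-8 + 1·-4 + 1·-6 + 1·3 = -7
  a_8 = 0·-7 + 1·-8 + 1·-4 + 1·-6 = -18
  a_9 = 0·-18 + 1·-7 + 1·-8 + 1·-4 = -19
  a_10 = 0·-19 + 1·-18 + 1·-7 + 1·-8 = -33
  a_11 = 0·-33 + 1·-19 + 1·-18 + 1·-7 = -44
  a_12 = 0·-44 + 1·-33 + 1·-19 + 1·-18 = -70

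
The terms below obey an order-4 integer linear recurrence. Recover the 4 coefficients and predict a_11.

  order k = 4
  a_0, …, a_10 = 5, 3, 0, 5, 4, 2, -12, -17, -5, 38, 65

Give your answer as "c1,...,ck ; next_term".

1,-1,-2,1 ; 20

  a_4 = 1·5 + -1·0 + -2·3 + 1·5 = 4
  a_5 = 1·4 + -1·5 + -2·0 + 1·3 = 2
  a_6 = 1·2 + -1·4 + -2·5 + 1·0 = -12
  a_7 = 1·-12 + -1·2 + -2·4 + 1·5 = -17
  a_8 = 1·-17 + -1·-12 + -2·2 + 1·4 = -5
  a_9 = 1·-5 + -1·-17 + -2·-12 + 1·2 = 38
  a_10 = 1·38 + -1·-5 + -2·-17 + 1·-12 = 65
  a_11 = 1·65 + -1·38 + -2·-5 + 1·-17 = 20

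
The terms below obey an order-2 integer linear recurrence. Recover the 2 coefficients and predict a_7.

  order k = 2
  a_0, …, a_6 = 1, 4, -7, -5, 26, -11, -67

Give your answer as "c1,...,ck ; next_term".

-1,-3 ; 100

  a_2 = -1·4 + -3·1 = -7
  a_3 = -1·-7 + -3·4 = -5
  a_4 = -1·-5 + -3·-7 = 26
  a_5 = -1·26 + -3·-5 = -11
  a_6 = -1·-11 + -3·26 = -67
  a_7 = -1·-67 + -3·-11 = 100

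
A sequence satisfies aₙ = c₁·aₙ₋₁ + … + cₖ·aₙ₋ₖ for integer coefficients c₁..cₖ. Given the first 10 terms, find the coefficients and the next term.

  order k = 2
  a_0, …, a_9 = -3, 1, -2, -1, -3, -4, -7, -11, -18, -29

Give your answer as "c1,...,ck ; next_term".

1,1 ; -47

  a_2 = 1·1 + 1·-3 = -2
  a_3 = 1·-2 + 1·1 = -1
  a_4 = 1·-1 + 1·-2 = -3
  a_5 = 1·-3 + 1·-1 = -4
  a_6 = 1·-4 + 1·-3 = -7
  a_7 = 1·-7 + 1·-4 = -11
  a_8 = 1·-11 + 1·-7 = -18
  a_9 = 1·-18 + 1·-11 = -29
  a_10 = 1·-29 + 1·-18 = -47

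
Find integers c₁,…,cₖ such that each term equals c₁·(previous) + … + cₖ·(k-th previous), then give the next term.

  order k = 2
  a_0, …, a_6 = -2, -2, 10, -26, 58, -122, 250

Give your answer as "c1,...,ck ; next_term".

-3,-2 ; -506

  a_2 = -3·-2 + -2·-2 = 10
  a_3 = -3·10 + -2·-2 = -26
  a_4 = -3·-26 + -2·10 = 58
  a_5 = -3·58 + -2·-26 = -122
  a_6 = -3·-122 + -2·58 = 250
  a_7 = -3·250 + -2·-122 = -506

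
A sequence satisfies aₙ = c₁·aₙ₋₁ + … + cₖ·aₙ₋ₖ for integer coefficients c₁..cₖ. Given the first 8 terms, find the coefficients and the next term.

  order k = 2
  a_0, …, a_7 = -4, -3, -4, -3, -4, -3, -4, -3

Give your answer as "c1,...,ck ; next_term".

  a_2 = 0·-3 + 1·-4 = -4
  a_3 = 0·-4 + 1·-3 = -3
  a_4 = 0·-3 + 1·-4 = -4
  a_5 = 0·-4 + 1·-3 = -3
  a_6 = 0·-3 + 1·-4 = -4
  a_7 = 0·-4 + 1·-3 = -3
  a_8 = 0·-3 + 1·-4 = -4

0,1 ; -4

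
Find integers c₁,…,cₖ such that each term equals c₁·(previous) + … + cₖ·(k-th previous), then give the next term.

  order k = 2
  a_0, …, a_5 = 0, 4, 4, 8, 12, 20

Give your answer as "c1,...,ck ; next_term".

1,1 ; 32

  a_2 = 1·4 + 1·0 = 4
  a_3 = 1·4 + 1·4 = 8
  a_4 = 1·8 + 1·4 = 12
  a_5 = 1·12 + 1·8 = 20
  a_6 = 1·20 + 1·12 = 32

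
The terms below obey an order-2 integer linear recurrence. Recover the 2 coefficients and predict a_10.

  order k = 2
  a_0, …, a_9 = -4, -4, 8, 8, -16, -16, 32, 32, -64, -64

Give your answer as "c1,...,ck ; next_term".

  a_2 = 0·-4 + -2·-4 = 8
  a_3 = 0·8 + -2·-4 = 8
  a_4 = 0·8 + -2·8 = -16
  a_5 = 0·-16 + -2·8 = -16
  a_6 = 0·-16 + -2·-16 = 32
  a_7 = 0·32 + -2·-16 = 32
  a_8 = 0·32 + -2·32 = -64
  a_9 = 0·-64 + -2·32 = -64
  a_10 = 0·-64 + -2·-64 = 128

0,-2 ; 128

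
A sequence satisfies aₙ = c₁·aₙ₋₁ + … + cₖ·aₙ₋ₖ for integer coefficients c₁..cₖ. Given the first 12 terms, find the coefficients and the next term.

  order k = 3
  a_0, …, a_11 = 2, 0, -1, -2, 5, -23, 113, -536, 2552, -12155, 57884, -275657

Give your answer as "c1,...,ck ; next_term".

-4,3,-3 ; 1312745

  a_3 = -4·-1 + 3·0 + -3·2 = -2
  a_4 = -4·-2 + 3·-1 + -3·0 = 5
  a_5 = -4·5 + 3·-2 + -3·-1 = -23
  a_6 = -4·-23 + 3·5 + -3·-2 = 113
  a_7 = -4·113 + 3·-23 + -3·5 = -536
  a_8 = -4·-536 + 3·113 + -3·-23 = 2552
  a_9 = -4·2552 + 3·-536 + -3·113 = -12155
  a_10 = -4·-12155 + 3·2552 + -3·-536 = 57884
  a_11 = -4·57884 + 3·-12155 + -3·2552 = -275657
  a_12 = -4·-275657 + 3·57884 + -3·-12155 = 1312745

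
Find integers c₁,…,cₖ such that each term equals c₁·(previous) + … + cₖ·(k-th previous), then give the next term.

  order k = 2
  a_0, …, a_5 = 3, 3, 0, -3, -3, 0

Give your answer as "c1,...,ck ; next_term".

1,-1 ; 3

  a_2 = 1·3 + -1·3 = 0
  a_3 = 1·0 + -1·3 = -3
  a_4 = 1·-3 + -1·0 = -3
  a_5 = 1·-3 + -1·-3 = 0
  a_6 = 1·0 + -1·-3 = 3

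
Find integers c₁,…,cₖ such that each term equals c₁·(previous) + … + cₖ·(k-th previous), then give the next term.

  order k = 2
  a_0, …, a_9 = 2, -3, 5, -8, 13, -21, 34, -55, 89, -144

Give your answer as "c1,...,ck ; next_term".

  a_2 = -1·-3 + 1·2 = 5
  a_3 = -1·5 + 1·-3 = -8
  a_4 = -1·-8 + 1·5 = 13
  a_5 = -1·13 + 1·-8 = -21
  a_6 = -1·-21 + 1·13 = 34
  a_7 = -1·34 + 1·-21 = -55
  a_8 = -1·-55 + 1·34 = 89
  a_9 = -1·89 + 1·-55 = -144
  a_10 = -1·-144 + 1·89 = 233

-1,1 ; 233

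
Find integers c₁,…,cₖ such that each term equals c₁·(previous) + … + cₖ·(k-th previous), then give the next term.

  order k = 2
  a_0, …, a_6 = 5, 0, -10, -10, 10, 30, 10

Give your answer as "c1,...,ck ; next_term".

  a_2 = 1·0 + -2·5 = -10
  a_3 = 1·-10 + -2·0 = -10
  a_4 = 1·-10 + -2·-10 = 10
  a_5 = 1·10 + -2·-10 = 30
  a_6 = 1·30 + -2·10 = 10
  a_7 = 1·10 + -2·30 = -50

1,-2 ; -50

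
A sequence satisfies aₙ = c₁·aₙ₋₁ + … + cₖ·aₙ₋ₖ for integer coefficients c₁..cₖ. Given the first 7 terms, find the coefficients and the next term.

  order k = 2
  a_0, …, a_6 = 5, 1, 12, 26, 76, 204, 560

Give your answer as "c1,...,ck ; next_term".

  a_2 = 2·1 + 2·5 = 12
  a_3 = 2·12 + 2·1 = 26
  a_4 = 2·26 + 2·12 = 76
  a_5 = 2·76 + 2·26 = 204
  a_6 = 2·204 + 2·76 = 560
  a_7 = 2·560 + 2·204 = 1528

2,2 ; 1528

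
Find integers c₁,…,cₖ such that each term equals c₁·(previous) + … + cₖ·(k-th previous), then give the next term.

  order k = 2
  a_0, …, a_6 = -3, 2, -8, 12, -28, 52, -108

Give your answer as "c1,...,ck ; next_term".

  a_2 = -1·2 + 2·-3 = -8
  a_3 = -1·-8 + 2·2 = 12
  a_4 = -1·12 + 2·-8 = -28
  a_5 = -1·-28 + 2·12 = 52
  a_6 = -1·52 + 2·-28 = -108
  a_7 = -1·-108 + 2·52 = 212

-1,2 ; 212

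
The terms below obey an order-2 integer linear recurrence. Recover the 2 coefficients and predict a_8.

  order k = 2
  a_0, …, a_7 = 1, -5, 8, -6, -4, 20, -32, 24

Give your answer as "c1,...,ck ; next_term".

-2,-2 ; 16

  a_2 = -2·-5 + -2·1 = 8
  a_3 = -2·8 + -2·-5 = -6
  a_4 = -2·-6 + -2·8 = -4
  a_5 = -2·-4 + -2·-6 = 20
  a_6 = -2·20 + -2·-4 = -32
  a_7 = -2·-32 + -2·20 = 24
  a_8 = -2·24 + -2·-32 = 16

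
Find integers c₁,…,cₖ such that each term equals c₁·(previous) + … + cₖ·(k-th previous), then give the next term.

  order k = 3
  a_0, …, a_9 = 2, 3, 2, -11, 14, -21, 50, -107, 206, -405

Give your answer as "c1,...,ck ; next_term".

  a_3 = -2·2 + -1·3 + -2·2 = -11
  a_4 = -2·-11 + -1·2 + -2·3 = 14
  a_5 = -2·14 + -1·-11 + -2·2 = -21
  a_6 = -2·-21 + -1·14 + -2·-11 = 50
  a_7 = -2·50 + -1·-21 + -2·14 = -107
  a_8 = -2·-107 + -1·50 + -2·-21 = 206
  a_9 = -2·206 + -1·-107 + -2·50 = -405
  a_10 = -2·-405 + -1·206 + -2·-107 = 818

-2,-1,-2 ; 818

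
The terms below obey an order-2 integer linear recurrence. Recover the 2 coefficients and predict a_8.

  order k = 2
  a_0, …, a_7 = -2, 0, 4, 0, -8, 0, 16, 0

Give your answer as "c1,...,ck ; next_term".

  a_2 = 0·0 + -2·-2 = 4
  a_3 = 0·4 + -2·0 = 0
  a_4 = 0·0 + -2·4 = -8
  a_5 = 0·-8 + -2·0 = 0
  a_6 = 0·0 + -2·-8 = 16
  a_7 = 0·16 + -2·0 = 0
  a_8 = 0·0 + -2·16 = -32

0,-2 ; -32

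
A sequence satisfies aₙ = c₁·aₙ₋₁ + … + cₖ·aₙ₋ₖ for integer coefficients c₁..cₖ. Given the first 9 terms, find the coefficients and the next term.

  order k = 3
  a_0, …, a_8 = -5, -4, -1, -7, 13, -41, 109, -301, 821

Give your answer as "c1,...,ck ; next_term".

  a_3 = -3·-1 + 0·-4 + 2·-5 = -7
  a_4 = -3·-7 + 0·-1 + 2·-4 = 13
  a_5 = -3·13 + 0·-7 + 2·-1 = -41
  a_6 = -3·-41 + 0·13 + 2·-7 = 109
  a_7 = -3·109 + 0·-41 + 2·13 = -301
  a_8 = -3·-301 + 0·109 + 2·-41 = 821
  a_9 = -3·821 + 0·-301 + 2·109 = -2245

-3,0,2 ; -2245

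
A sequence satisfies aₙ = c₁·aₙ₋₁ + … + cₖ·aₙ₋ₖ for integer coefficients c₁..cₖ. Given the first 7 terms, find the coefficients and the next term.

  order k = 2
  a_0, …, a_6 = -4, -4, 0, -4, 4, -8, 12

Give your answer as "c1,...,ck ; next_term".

-1,1 ; -20

  a_2 = -1·-4 + 1·-4 = 0
  a_3 = -1·0 + 1·-4 = -4
  a_4 = -1·-4 + 1·0 = 4
  a_5 = -1·4 + 1·-4 = -8
  a_6 = -1·-8 + 1·4 = 12
  a_7 = -1·12 + 1·-8 = -20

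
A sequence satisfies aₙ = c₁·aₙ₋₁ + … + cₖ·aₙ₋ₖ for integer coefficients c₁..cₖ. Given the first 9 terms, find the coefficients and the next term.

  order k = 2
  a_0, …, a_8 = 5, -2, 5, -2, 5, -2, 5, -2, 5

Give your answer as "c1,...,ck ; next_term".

0,1 ; -2

  a_2 = 0·-2 + 1·5 = 5
  a_3 = 0·5 + 1·-2 = -2
  a_4 = 0·-2 + 1·5 = 5
  a_5 = 0·5 + 1·-2 = -2
  a_6 = 0·-2 + 1·5 = 5
  a_7 = 0·5 + 1·-2 = -2
  a_8 = 0·-2 + 1·5 = 5
  a_9 = 0·5 + 1·-2 = -2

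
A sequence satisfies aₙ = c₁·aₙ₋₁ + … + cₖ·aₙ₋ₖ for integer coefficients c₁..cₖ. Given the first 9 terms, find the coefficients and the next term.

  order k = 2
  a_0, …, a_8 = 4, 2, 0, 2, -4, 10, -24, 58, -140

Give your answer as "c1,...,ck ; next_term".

-2,1 ; 338

  a_2 = -2·2 + 1·4 = 0
  a_3 = -2·0 + 1·2 = 2
  a_4 = -2·2 + 1·0 = -4
  a_5 = -2·-4 + 1·2 = 10
  a_6 = -2·10 + 1·-4 = -24
  a_7 = -2·-24 + 1·10 = 58
  a_8 = -2·58 + 1·-24 = -140
  a_9 = -2·-140 + 1·58 = 338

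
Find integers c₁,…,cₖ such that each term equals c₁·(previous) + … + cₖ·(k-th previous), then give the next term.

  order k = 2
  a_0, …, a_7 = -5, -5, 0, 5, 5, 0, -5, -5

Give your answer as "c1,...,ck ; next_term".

1,-1 ; 0

  a_2 = 1·-5 + -1·-5 = 0
  a_3 = 1·0 + -1·-5 = 5
  a_4 = 1·5 + -1·0 = 5
  a_5 = 1·5 + -1·5 = 0
  a_6 = 1·0 + -1·5 = -5
  a_7 = 1·-5 + -1·0 = -5
  a_8 = 1·-5 + -1·-5 = 0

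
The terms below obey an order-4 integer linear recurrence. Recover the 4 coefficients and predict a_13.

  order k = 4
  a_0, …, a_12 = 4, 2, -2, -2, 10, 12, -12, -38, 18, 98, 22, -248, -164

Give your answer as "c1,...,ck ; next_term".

0,-1,-2,3 ; 498

  a_4 = 0·-2 + -1·-2 + -2·2 + 3·4 = 10
  a_5 = 0·10 + -1·-2 + -2·-2 + 3·2 = 12
  a_6 = 0·12 + -1·10 + -2·-2 + 3·-2 = -12
  a_7 = 0·-12 + -1·12 + -2·10 + 3·-2 = -38
  a_8 = 0·-38 + -1·-12 + -2·12 + 3·10 = 18
  a_9 = 0·18 + -1·-38 + -2·-12 + 3·12 = 98
  a_10 = 0·98 + -1·18 + -2·-38 + 3·-12 = 22
  a_11 = 0·22 + -1·98 + -2·18 + 3·-38 = -248
  a_12 = 0·-248 + -1·22 + -2·98 + 3·18 = -164
  a_13 = 0·-164 + -1·-248 + -2·22 + 3·98 = 498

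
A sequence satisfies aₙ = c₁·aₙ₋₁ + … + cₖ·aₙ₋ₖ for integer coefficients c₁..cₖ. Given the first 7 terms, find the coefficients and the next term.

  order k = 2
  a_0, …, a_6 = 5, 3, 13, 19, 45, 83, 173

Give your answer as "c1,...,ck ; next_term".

1,2 ; 339

  a_2 = 1·3 + 2·5 = 13
  a_3 = 1·13 + 2·3 = 19
  a_4 = 1·19 + 2·13 = 45
  a_5 = 1·45 + 2·19 = 83
  a_6 = 1·83 + 2·45 = 173
  a_7 = 1·173 + 2·83 = 339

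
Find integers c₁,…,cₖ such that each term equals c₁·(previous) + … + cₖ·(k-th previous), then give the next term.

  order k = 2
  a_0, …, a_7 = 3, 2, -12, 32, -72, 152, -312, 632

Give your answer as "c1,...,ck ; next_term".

  a_2 = -3·2 + -2·3 = -12
  a_3 = -3·-12 + -2·2 = 32
  a_4 = -3·32 + -2·-12 = -72
  a_5 = -3·-72 + -2·32 = 152
  a_6 = -3·152 + -2·-72 = -312
  a_7 = -3·-312 + -2·152 = 632
  a_8 = -3·632 + -2·-312 = -1272

-3,-2 ; -1272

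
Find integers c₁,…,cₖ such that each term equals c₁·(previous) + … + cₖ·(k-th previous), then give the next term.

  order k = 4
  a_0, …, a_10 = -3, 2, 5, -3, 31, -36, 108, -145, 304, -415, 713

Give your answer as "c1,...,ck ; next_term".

-1,3,2,-3 ; -915

  a_4 = -1·-3 + 3·5 + 2·2 + -3·-3 = 31
  a_5 = -1·31 + 3·-3 + 2·5 + -3·2 = -36
  a_6 = -1·-36 + 3·31 + 2·-3 + -3·5 = 108
  a_7 = -1·108 + 3·-36 + 2·31 + -3·-3 = -145
  a_8 = -1·-145 + 3·108 + 2·-36 + -3·31 = 304
  a_9 = -1·304 + 3·-145 + 2·108 + -3·-36 = -415
  a_10 = -1·-415 + 3·304 + 2·-145 + -3·108 = 713
  a_11 = -1·713 + 3·-415 + 2·304 + -3·-145 = -915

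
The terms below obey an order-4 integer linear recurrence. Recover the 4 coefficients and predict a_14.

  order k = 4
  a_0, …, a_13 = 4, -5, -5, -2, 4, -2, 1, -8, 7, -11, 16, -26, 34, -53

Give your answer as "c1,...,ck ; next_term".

  a_4 = 0·-2 + 1·-5 + -1·-5 + 1·4 = 4
  a_5 = 0·4 + 1·-2 + -1·-5 + 1·-5 = -2
  a_6 = 0·-2 + 1·4 + -1·-2 + 1·-5 = 1
  a_7 = 0·1 + 1·-2 + -1·4 + 1·-2 = -8
  a_8 = 0·-8 + 1·1 + -1·-2 + 1·4 = 7
  a_9 = 0·7 + 1·-8 + -1·1 + 1·-2 = -11
  a_10 = 0·-11 + 1·7 + -1·-8 + 1·1 = 16
  a_11 = 0·16 + 1·-11 + -1·7 + 1·-8 = -26
  a_12 = 0·-26 + 1·16 + -1·-11 + 1·7 = 34
  a_13 = 0·34 + 1·-26 + -1·16 + 1·-11 = -53
  a_14 = 0·-53 + 1·34 + -1·-26 + 1·16 = 76

0,1,-1,1 ; 76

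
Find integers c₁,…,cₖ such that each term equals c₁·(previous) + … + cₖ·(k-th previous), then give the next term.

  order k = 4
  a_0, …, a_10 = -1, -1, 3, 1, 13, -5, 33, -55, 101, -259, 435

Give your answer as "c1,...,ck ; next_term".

  a_4 = 0·1 + 3·3 + -3·-1 + -1·-1 = 13
  a_5 = 0·13 + 3·1 + -3·3 + -1·-1 = -5
  a_6 = 0·-5 + 3·13 + -3·1 + -1·3 = 33
  a_7 = 0·33 + 3·-5 + -3·13 + -1·1 = -55
  a_8 = 0·-55 + 3·33 + -3·-5 + -1·13 = 101
  a_9 = 0·101 + 3·-55 + -3·33 + -1·-5 = -259
  a_10 = 0·-259 + 3·101 + -3·-55 + -1·33 = 435
  a_11 = 0·435 + 3·-259 + -3·101 + -1·-55 = -1025

0,3,-3,-1 ; -1025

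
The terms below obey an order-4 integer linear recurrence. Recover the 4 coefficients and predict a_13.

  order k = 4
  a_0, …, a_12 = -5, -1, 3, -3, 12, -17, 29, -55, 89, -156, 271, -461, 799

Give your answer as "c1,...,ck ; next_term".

  a_4 = -1·-3 + 1·3 + -1·-1 + -1·-5 = 12
  a_5 = -1·12 + 1·-3 + -1·3 + -1·-1 = -17
  a_6 = -1·-17 + 1·12 + -1·-3 + -1·3 = 29
  a_7 = -1·29 + 1·-17 + -1·12 + -1·-3 = -55
  a_8 = -1·-55 + 1·29 + -1·-17 + -1·12 = 89
  a_9 = -1·89 + 1·-55 + -1·29 + -1·-17 = -156
  a_10 = -1·-156 + 1·89 + -1·-55 + -1·29 = 271
  a_11 = -1·271 + 1·-156 + -1·89 + -1·-55 = -461
  a_12 = -1·-461 + 1·271 + -1·-156 + -1·89 = 799
  a_13 = -1·799 + 1·-461 + -1·271 + -1·-156 = -1375

-1,1,-1,-1 ; -1375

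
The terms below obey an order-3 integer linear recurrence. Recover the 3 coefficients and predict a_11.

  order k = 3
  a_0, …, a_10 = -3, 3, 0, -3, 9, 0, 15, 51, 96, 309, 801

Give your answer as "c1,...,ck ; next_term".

  a_3 = 1·0 + 3·3 + 4·-3 = -3
  a_4 = 1·-3 + 3·0 + 4·3 = 9
  a_5 = 1·9 + 3·-3 + 4·0 = 0
  a_6 = 1·0 + 3·9 + 4·-3 = 15
  a_7 = 1·15 + 3·0 + 4·9 = 51
  a_8 = 1·51 + 3·15 + 4·0 = 96
  a_9 = 1·96 + 3·51 + 4·15 = 309
  a_10 = 1·309 + 3·96 + 4·51 = 801
  a_11 = 1·801 + 3·309 + 4·96 = 2112

1,3,4 ; 2112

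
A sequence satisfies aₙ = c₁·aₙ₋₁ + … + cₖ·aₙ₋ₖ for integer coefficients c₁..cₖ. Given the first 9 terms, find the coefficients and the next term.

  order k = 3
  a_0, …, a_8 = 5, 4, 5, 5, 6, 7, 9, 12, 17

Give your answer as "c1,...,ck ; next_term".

  a_3 = 2·5 + 0·4 + -1·5 = 5
  a_4 = 2·5 + 0·5 + -1·4 = 6
  a_5 = 2·6 + 0·5 + -1·5 = 7
  a_6 = 2·7 + 0·6 + -1·5 = 9
  a_7 = 2·9 + 0·7 + -1·6 = 12
  a_8 = 2·12 + 0·9 + -1·7 = 17
  a_9 = 2·17 + 0·12 + -1·9 = 25

2,0,-1 ; 25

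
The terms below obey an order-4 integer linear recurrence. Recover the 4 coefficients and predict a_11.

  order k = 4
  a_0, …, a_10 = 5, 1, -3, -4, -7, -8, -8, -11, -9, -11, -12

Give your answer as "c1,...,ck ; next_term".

0,1,1,-1 ; -9

  a_4 = 0·-4 + 1·-3 + 1·1 + -1·5 = -7
  a_5 = 0·-7 + 1·-4 + 1·-3 + -1·1 = -8
  a_6 = 0·-8 + 1·-7 + 1·-4 + -1·-3 = -8
  a_7 = 0·-8 + 1·-8 + 1·-7 + -1·-4 = -11
  a_8 = 0·-11 + 1·-8 + 1·-8 + -1·-7 = -9
  a_9 = 0·-9 + 1·-11 + 1·-8 + -1·-8 = -11
  a_10 = 0·-11 + 1·-9 + 1·-11 + -1·-8 = -12
  a_11 = 0·-12 + 1·-11 + 1·-9 + -1·-11 = -9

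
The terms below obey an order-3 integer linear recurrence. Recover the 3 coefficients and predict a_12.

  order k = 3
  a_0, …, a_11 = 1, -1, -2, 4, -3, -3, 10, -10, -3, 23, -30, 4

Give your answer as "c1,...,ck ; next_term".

  a_3 = -1·-2 + -1·-1 + 1·1 = 4
  a_4 = -1·4 + -1·-2 + 1·-1 = -3
  a_5 = -1·-3 + -1·4 + 1·-2 = -3
  a_6 = -1·-3 + -1·-3 + 1·4 = 10
  a_7 = -1·10 + -1·-3 + 1·-3 = -10
  a_8 = -1·-10 + -1·10 + 1·-3 = -3
  a_9 = -1·-3 + -1·-10 + 1·10 = 23
  a_10 = -1·23 + -1·-3 + 1·-10 = -30
  a_11 = -1·-30 + -1·23 + 1·-3 = 4
  a_12 = -1·4 + -1·-30 + 1·23 = 49

-1,-1,1 ; 49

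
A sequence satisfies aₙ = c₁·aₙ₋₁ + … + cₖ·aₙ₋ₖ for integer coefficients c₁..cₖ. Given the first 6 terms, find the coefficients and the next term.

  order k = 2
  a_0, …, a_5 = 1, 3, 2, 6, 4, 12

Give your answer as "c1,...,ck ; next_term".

  a_2 = 0·3 + 2·1 = 2
  a_3 = 0·2 + 2·3 = 6
  a_4 = 0·6 + 2·2 = 4
  a_5 = 0·4 + 2·6 = 12
  a_6 = 0·12 + 2·4 = 8

0,2 ; 8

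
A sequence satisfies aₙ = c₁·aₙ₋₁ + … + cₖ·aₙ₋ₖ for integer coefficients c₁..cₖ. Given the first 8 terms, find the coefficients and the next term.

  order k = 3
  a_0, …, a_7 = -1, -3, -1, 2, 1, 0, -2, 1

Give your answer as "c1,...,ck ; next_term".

-1,0,-1 ; -1

  a_3 = -1·-1 + 0·-3 + -1·-1 = 2
  a_4 = -1·2 + 0·-1 + -1·-3 = 1
  a_5 = -1·1 + 0·2 + -1·-1 = 0
  a_6 = -1·0 + 0·1 + -1·2 = -2
  a_7 = -1·-2 + 0·0 + -1·1 = 1
  a_8 = -1·1 + 0·-2 + -1·0 = -1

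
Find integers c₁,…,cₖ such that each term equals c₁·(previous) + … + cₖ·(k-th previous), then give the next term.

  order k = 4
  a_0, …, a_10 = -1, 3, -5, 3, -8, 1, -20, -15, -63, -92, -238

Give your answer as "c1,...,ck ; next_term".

1,2,0,1 ; -437

  a_4 = 1·3 + 2·-5 + 0·3 + 1·-1 = -8
  a_5 = 1·-8 + 2·3 + 0·-5 + 1·3 = 1
  a_6 = 1·1 + 2·-8 + 0·3 + 1·-5 = -20
  a_7 = 1·-20 + 2·1 + 0·-8 + 1·3 = -15
  a_8 = 1·-15 + 2·-20 + 0·1 + 1·-8 = -63
  a_9 = 1·-63 + 2·-15 + 0·-20 + 1·1 = -92
  a_10 = 1·-92 + 2·-63 + 0·-15 + 1·-20 = -238
  a_11 = 1·-238 + 2·-92 + 0·-63 + 1·-15 = -437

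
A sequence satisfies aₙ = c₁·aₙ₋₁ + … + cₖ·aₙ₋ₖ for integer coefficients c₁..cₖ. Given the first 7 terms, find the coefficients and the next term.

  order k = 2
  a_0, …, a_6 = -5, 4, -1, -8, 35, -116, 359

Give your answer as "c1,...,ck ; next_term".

  a_2 = -4·4 + -3·-5 = -1
  a_3 = -4·-1 + -3·4 = -8
  a_4 = -4·-8 + -3·-1 = 35
  a_5 = -4·35 + -3·-8 = -116
  a_6 = -4·-116 + -3·35 = 359
  a_7 = -4·359 + -3·-116 = -1088

-4,-3 ; -1088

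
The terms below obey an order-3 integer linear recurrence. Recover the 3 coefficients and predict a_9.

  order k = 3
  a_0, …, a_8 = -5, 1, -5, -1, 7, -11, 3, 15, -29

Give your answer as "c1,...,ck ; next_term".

-1,-1,1 ; 17

  a_3 = -1·-5 + -1·1 + 1·-5 = -1
  a_4 = -1·-1 + -1·-5 + 1·1 = 7
  a_5 = -1·7 + -1·-1 + 1·-5 = -11
  a_6 = -1·-11 + -1·7 + 1·-1 = 3
  a_7 = -1·3 + -1·-11 + 1·7 = 15
  a_8 = -1·15 + -1·3 + 1·-11 = -29
  a_9 = -1·-29 + -1·15 + 1·3 = 17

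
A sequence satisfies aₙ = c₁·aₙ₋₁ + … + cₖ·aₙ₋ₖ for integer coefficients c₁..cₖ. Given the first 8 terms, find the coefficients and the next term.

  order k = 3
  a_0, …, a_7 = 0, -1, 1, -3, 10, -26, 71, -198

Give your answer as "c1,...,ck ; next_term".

  a_3 = -2·1 + 1·-1 + -3·0 = -3
  a_4 = -2·-3 + 1·1 + -3·-1 = 10
  a_5 = -2·10 + 1·-3 + -3·1 = -26
  a_6 = -2·-26 + 1·10 + -3·-3 = 71
  a_7 = -2·71 + 1·-26 + -3·10 = -198
  a_8 = -2·-198 + 1·71 + -3·-26 = 545

-2,1,-3 ; 545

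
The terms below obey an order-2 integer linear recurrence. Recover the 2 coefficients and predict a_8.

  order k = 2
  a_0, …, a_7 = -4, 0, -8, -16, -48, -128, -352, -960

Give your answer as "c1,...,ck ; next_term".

2,2 ; -2624

  a_2 = 2·0 + 2·-4 = -8
  a_3 = 2·-8 + 2·0 = -16
  a_4 = 2·-16 + 2·-8 = -48
  a_5 = 2·-48 + 2·-16 = -128
  a_6 = 2·-128 + 2·-48 = -352
  a_7 = 2·-352 + 2·-128 = -960
  a_8 = 2·-960 + 2·-352 = -2624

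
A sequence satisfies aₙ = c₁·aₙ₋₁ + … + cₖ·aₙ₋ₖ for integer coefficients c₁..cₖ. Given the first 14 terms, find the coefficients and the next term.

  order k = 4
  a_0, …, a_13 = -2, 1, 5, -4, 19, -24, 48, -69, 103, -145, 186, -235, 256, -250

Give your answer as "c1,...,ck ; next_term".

  a_4 = -1·-4 + 2·5 + 1·1 + -2·-2 = 19
  a_5 = -1·19 + 2·-4 + 1·5 + -2·1 = -24
  a_6 = -1·-24 + 2·19 + 1·-4 + -2·5 = 48
  a_7 = -1·48 + 2·-24 + 1·19 + -2·-4 = -69
  a_8 = -1·-69 + 2·48 + 1·-24 + -2·19 = 103
  a_9 = -1·103 + 2·-69 + 1·48 + -2·-24 = -145
  a_10 = -1·-145 + 2·103 + 1·-69 + -2·48 = 186
  a_11 = -1·186 + 2·-145 + 1·103 + -2·-69 = -235
  a_12 = -1·-235 + 2·186 + 1·-145 + -2·103 = 256
  a_13 = -1·256 + 2·-235 + 1·186 + -2·-145 = -250
  a_14 = -1·-250 + 2·256 + 1·-235 + -2·186 = 155

-1,2,1,-2 ; 155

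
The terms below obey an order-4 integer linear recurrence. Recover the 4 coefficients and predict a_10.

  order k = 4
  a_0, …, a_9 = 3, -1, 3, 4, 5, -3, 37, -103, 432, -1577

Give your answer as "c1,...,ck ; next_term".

-3,3,1,3 ; 6035

  a_4 = -3·4 + 3·3 + 1·-1 + 3·3 = 5
  a_5 = -3·5 + 3·4 + 1·3 + 3·-1 = -3
  a_6 = -3·-3 + 3·5 + 1·4 + 3·3 = 37
  a_7 = -3·37 + 3·-3 + 1·5 + 3·4 = -103
  a_8 = -3·-103 + 3·37 + 1·-3 + 3·5 = 432
  a_9 = -3·432 + 3·-103 + 1·37 + 3·-3 = -1577
  a_10 = -3·-1577 + 3·432 + 1·-103 + 3·37 = 6035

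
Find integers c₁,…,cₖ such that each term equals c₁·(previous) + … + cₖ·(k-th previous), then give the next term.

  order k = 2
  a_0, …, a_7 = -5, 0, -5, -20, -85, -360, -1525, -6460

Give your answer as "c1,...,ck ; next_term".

  a_2 = 4·0 + 1·-5 = -5
  a_3 = 4·-5 + 1·0 = -20
  a_4 = 4·-20 + 1·-5 = -85
  a_5 = 4·-85 + 1·-20 = -360
  a_6 = 4·-360 + 1·-85 = -1525
  a_7 = 4·-1525 + 1·-360 = -6460
  a_8 = 4·-6460 + 1·-1525 = -27365

4,1 ; -27365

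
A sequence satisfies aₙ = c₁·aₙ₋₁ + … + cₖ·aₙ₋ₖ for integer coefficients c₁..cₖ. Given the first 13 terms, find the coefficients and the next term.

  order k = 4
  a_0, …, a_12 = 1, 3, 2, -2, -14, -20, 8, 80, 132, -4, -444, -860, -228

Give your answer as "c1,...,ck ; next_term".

1,-2,-2,-2 ; 2388

  a_4 = 1·-2 + -2·2 + -2·3 + -2·1 = -14
  a_5 = 1·-14 + -2·-2 + -2·2 + -2·3 = -20
  a_6 = 1·-20 + -2·-14 + -2·-2 + -2·2 = 8
  a_7 = 1·8 + -2·-20 + -2·-14 + -2·-2 = 80
  a_8 = 1·80 + -2·8 + -2·-20 + -2·-14 = 132
  a_9 = 1·132 + -2·80 + -2·8 + -2·-20 = -4
  a_10 = 1·-4 + -2·132 + -2·80 + -2·8 = -444
  a_11 = 1·-444 + -2·-4 + -2·132 + -2·80 = -860
  a_12 = 1·-860 + -2·-444 + -2·-4 + -2·132 = -228
  a_13 = 1·-228 + -2·-860 + -2·-444 + -2·-4 = 2388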